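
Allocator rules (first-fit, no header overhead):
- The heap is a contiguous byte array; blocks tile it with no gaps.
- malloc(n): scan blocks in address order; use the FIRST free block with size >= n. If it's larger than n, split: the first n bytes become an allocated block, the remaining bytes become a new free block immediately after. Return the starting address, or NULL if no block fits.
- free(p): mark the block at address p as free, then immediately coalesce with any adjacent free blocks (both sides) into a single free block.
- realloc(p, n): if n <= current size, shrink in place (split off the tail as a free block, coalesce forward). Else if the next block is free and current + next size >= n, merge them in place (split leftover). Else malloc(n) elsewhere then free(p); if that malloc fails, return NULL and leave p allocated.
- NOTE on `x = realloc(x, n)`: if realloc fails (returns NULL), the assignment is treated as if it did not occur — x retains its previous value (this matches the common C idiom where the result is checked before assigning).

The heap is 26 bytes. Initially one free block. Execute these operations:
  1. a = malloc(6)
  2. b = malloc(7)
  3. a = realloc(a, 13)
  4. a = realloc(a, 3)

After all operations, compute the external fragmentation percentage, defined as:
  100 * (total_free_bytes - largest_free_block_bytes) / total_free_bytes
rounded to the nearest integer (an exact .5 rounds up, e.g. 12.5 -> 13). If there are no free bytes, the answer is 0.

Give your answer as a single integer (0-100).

Answer: 38

Derivation:
Op 1: a = malloc(6) -> a = 0; heap: [0-5 ALLOC][6-25 FREE]
Op 2: b = malloc(7) -> b = 6; heap: [0-5 ALLOC][6-12 ALLOC][13-25 FREE]
Op 3: a = realloc(a, 13) -> a = 13; heap: [0-5 FREE][6-12 ALLOC][13-25 ALLOC]
Op 4: a = realloc(a, 3) -> a = 13; heap: [0-5 FREE][6-12 ALLOC][13-15 ALLOC][16-25 FREE]
Free blocks: [6 10] total_free=16 largest=10 -> 100*(16-10)/16 = 600/16 = 37.5 -> rounds to 38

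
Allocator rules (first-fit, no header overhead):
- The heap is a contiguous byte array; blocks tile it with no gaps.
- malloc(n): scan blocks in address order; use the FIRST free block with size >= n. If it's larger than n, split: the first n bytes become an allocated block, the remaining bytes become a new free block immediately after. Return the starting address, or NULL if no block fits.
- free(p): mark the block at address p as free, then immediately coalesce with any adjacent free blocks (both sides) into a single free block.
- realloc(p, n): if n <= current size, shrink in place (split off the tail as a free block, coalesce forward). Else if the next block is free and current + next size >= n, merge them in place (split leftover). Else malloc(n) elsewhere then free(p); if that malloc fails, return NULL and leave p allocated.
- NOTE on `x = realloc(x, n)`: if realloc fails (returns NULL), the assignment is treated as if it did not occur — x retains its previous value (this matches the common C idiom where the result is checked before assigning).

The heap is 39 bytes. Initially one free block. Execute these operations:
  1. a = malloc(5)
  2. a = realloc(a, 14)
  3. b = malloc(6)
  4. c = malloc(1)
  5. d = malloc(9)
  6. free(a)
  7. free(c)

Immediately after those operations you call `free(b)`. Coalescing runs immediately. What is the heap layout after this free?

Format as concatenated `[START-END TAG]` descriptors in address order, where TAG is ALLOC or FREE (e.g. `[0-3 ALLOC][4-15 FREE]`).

Answer: [0-20 FREE][21-29 ALLOC][30-38 FREE]

Derivation:
Op 1: a = malloc(5) -> a = 0; heap: [0-4 ALLOC][5-38 FREE]
Op 2: a = realloc(a, 14) -> a = 0; heap: [0-13 ALLOC][14-38 FREE]
Op 3: b = malloc(6) -> b = 14; heap: [0-13 ALLOC][14-19 ALLOC][20-38 FREE]
Op 4: c = malloc(1) -> c = 20; heap: [0-13 ALLOC][14-19 ALLOC][20-20 ALLOC][21-38 FREE]
Op 5: d = malloc(9) -> d = 21; heap: [0-13 ALLOC][14-19 ALLOC][20-20 ALLOC][21-29 ALLOC][30-38 FREE]
Op 6: free(a) -> (freed a); heap: [0-13 FREE][14-19 ALLOC][20-20 ALLOC][21-29 ALLOC][30-38 FREE]
Op 7: free(c) -> (freed c); heap: [0-13 FREE][14-19 ALLOC][20-20 FREE][21-29 ALLOC][30-38 FREE]
free(b): b = 14 -> block [14-19 ALLOC]; mark free, coalesce with adjacent free neighbors -> [0-20 FREE][21-29 ALLOC][30-38 FREE]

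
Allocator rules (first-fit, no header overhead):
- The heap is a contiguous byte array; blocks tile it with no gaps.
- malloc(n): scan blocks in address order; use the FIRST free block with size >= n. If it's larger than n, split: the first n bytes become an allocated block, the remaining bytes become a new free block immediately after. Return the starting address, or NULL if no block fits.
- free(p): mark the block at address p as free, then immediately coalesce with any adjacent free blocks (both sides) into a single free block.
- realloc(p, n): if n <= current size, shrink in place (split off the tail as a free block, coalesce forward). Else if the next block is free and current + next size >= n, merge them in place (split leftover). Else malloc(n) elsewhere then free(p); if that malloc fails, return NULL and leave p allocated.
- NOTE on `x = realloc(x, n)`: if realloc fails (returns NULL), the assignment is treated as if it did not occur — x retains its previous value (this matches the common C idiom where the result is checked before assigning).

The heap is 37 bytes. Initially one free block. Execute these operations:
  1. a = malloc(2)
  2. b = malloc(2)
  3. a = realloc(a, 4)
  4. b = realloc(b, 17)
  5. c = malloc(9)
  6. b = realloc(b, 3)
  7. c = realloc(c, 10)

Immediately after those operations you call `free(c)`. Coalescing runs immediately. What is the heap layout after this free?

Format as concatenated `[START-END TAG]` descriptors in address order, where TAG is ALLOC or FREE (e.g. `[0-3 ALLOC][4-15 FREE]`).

Op 1: a = malloc(2) -> a = 0; heap: [0-1 ALLOC][2-36 FREE]
Op 2: b = malloc(2) -> b = 2; heap: [0-1 ALLOC][2-3 ALLOC][4-36 FREE]
Op 3: a = realloc(a, 4) -> a = 4; heap: [0-1 FREE][2-3 ALLOC][4-7 ALLOC][8-36 FREE]
Op 4: b = realloc(b, 17) -> b = 8; heap: [0-3 FREE][4-7 ALLOC][8-24 ALLOC][25-36 FREE]
Op 5: c = malloc(9) -> c = 25; heap: [0-3 FREE][4-7 ALLOC][8-24 ALLOC][25-33 ALLOC][34-36 FREE]
Op 6: b = realloc(b, 3) -> b = 8; heap: [0-3 FREE][4-7 ALLOC][8-10 ALLOC][11-24 FREE][25-33 ALLOC][34-36 FREE]
Op 7: c = realloc(c, 10) -> c = 25; heap: [0-3 FREE][4-7 ALLOC][8-10 ALLOC][11-24 FREE][25-34 ALLOC][35-36 FREE]
free(c): c = 25 -> block [25-34 ALLOC]; mark free, coalesce with adjacent free neighbors -> [0-3 FREE][4-7 ALLOC][8-10 ALLOC][11-36 FREE]

Answer: [0-3 FREE][4-7 ALLOC][8-10 ALLOC][11-36 FREE]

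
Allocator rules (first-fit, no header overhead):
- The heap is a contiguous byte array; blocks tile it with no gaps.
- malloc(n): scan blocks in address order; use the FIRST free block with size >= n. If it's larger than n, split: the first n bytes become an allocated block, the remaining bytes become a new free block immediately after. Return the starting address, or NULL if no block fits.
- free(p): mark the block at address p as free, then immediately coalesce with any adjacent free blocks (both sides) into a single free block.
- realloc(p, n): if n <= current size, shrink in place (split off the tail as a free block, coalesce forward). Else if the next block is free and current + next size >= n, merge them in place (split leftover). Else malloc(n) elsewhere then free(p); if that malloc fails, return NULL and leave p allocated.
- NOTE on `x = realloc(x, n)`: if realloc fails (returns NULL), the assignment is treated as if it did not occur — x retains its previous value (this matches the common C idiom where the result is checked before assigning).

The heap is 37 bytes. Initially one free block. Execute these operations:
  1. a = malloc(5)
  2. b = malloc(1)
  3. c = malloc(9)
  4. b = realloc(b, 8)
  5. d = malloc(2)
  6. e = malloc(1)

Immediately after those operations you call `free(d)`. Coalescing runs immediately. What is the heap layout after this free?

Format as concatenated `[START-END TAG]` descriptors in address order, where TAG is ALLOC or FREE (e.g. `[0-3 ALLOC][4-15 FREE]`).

Answer: [0-4 ALLOC][5-5 ALLOC][6-14 ALLOC][15-22 ALLOC][23-36 FREE]

Derivation:
Op 1: a = malloc(5) -> a = 0; heap: [0-4 ALLOC][5-36 FREE]
Op 2: b = malloc(1) -> b = 5; heap: [0-4 ALLOC][5-5 ALLOC][6-36 FREE]
Op 3: c = malloc(9) -> c = 6; heap: [0-4 ALLOC][5-5 ALLOC][6-14 ALLOC][15-36 FREE]
Op 4: b = realloc(b, 8) -> b = 15; heap: [0-4 ALLOC][5-5 FREE][6-14 ALLOC][15-22 ALLOC][23-36 FREE]
Op 5: d = malloc(2) -> d = 23; heap: [0-4 ALLOC][5-5 FREE][6-14 ALLOC][15-22 ALLOC][23-24 ALLOC][25-36 FREE]
Op 6: e = malloc(1) -> e = 5; heap: [0-4 ALLOC][5-5 ALLOC][6-14 ALLOC][15-22 ALLOC][23-24 ALLOC][25-36 FREE]
free(d): d = 23 -> block [23-24 ALLOC]; mark free, coalesce with adjacent free neighbors -> [0-4 ALLOC][5-5 ALLOC][6-14 ALLOC][15-22 ALLOC][23-36 FREE]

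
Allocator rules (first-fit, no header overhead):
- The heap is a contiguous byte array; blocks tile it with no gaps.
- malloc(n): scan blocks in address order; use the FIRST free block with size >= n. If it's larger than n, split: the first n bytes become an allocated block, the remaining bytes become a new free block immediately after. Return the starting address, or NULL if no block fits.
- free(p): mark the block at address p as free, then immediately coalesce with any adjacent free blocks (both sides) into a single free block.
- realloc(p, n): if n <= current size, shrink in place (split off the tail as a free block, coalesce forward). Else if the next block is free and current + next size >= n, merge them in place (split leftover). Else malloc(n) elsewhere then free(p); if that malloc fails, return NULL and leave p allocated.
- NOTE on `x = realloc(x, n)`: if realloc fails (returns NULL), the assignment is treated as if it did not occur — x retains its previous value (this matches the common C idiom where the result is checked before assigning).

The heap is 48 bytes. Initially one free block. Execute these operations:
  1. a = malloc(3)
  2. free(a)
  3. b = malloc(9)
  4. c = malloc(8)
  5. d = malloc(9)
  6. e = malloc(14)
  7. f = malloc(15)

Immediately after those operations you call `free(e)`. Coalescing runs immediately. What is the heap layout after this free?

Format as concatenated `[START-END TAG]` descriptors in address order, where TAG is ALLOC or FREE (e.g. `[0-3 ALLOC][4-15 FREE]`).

Answer: [0-8 ALLOC][9-16 ALLOC][17-25 ALLOC][26-47 FREE]

Derivation:
Op 1: a = malloc(3) -> a = 0; heap: [0-2 ALLOC][3-47 FREE]
Op 2: free(a) -> (freed a); heap: [0-47 FREE]
Op 3: b = malloc(9) -> b = 0; heap: [0-8 ALLOC][9-47 FREE]
Op 4: c = malloc(8) -> c = 9; heap: [0-8 ALLOC][9-16 ALLOC][17-47 FREE]
Op 5: d = malloc(9) -> d = 17; heap: [0-8 ALLOC][9-16 ALLOC][17-25 ALLOC][26-47 FREE]
Op 6: e = malloc(14) -> e = 26; heap: [0-8 ALLOC][9-16 ALLOC][17-25 ALLOC][26-39 ALLOC][40-47 FREE]
Op 7: f = malloc(15) -> f = NULL; heap: [0-8 ALLOC][9-16 ALLOC][17-25 ALLOC][26-39 ALLOC][40-47 FREE]
free(e): e = 26 -> block [26-39 ALLOC]; mark free, coalesce with adjacent free neighbors -> [0-8 ALLOC][9-16 ALLOC][17-25 ALLOC][26-47 FREE]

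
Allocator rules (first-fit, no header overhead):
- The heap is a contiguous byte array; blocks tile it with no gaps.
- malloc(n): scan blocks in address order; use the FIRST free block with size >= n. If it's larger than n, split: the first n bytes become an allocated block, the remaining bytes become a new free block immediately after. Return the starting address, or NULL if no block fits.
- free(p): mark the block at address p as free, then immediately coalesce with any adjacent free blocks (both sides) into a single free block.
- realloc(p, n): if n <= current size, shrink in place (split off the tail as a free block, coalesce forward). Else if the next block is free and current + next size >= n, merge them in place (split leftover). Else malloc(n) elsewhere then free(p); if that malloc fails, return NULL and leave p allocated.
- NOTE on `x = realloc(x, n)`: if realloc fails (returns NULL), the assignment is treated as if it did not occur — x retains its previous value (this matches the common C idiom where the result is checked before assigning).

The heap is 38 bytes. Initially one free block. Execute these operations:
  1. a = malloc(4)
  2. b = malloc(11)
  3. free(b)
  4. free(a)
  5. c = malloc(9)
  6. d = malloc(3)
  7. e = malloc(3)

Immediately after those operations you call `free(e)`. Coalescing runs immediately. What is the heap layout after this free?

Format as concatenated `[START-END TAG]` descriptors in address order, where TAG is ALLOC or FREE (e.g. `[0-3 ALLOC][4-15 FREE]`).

Answer: [0-8 ALLOC][9-11 ALLOC][12-37 FREE]

Derivation:
Op 1: a = malloc(4) -> a = 0; heap: [0-3 ALLOC][4-37 FREE]
Op 2: b = malloc(11) -> b = 4; heap: [0-3 ALLOC][4-14 ALLOC][15-37 FREE]
Op 3: free(b) -> (freed b); heap: [0-3 ALLOC][4-37 FREE]
Op 4: free(a) -> (freed a); heap: [0-37 FREE]
Op 5: c = malloc(9) -> c = 0; heap: [0-8 ALLOC][9-37 FREE]
Op 6: d = malloc(3) -> d = 9; heap: [0-8 ALLOC][9-11 ALLOC][12-37 FREE]
Op 7: e = malloc(3) -> e = 12; heap: [0-8 ALLOC][9-11 ALLOC][12-14 ALLOC][15-37 FREE]
free(e): e = 12 -> block [12-14 ALLOC]; mark free, coalesce with adjacent free neighbors -> [0-8 ALLOC][9-11 ALLOC][12-37 FREE]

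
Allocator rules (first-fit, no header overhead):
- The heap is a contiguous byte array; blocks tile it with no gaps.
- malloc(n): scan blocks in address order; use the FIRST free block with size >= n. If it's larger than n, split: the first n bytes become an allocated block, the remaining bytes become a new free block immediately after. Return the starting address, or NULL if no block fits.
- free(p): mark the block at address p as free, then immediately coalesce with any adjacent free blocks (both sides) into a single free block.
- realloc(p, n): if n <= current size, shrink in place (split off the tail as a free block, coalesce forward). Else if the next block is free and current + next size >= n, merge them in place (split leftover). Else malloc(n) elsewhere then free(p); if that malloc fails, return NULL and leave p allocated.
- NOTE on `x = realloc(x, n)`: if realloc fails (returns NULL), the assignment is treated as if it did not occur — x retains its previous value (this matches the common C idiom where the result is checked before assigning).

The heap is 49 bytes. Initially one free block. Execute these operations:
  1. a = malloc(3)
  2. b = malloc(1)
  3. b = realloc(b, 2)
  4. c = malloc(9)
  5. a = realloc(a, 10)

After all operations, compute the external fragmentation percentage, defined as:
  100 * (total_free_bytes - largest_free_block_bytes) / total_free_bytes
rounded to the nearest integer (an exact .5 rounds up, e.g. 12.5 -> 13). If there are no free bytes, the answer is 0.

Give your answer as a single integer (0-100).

Op 1: a = malloc(3) -> a = 0; heap: [0-2 ALLOC][3-48 FREE]
Op 2: b = malloc(1) -> b = 3; heap: [0-2 ALLOC][3-3 ALLOC][4-48 FREE]
Op 3: b = realloc(b, 2) -> b = 3; heap: [0-2 ALLOC][3-4 ALLOC][5-48 FREE]
Op 4: c = malloc(9) -> c = 5; heap: [0-2 ALLOC][3-4 ALLOC][5-13 ALLOC][14-48 FREE]
Op 5: a = realloc(a, 10) -> a = 14; heap: [0-2 FREE][3-4 ALLOC][5-13 ALLOC][14-23 ALLOC][24-48 FREE]
Free blocks: [3 25] total_free=28 largest=25 -> 100*(28-25)/28 = 300/28 ≈ 10.714 -> rounds to 11

Answer: 11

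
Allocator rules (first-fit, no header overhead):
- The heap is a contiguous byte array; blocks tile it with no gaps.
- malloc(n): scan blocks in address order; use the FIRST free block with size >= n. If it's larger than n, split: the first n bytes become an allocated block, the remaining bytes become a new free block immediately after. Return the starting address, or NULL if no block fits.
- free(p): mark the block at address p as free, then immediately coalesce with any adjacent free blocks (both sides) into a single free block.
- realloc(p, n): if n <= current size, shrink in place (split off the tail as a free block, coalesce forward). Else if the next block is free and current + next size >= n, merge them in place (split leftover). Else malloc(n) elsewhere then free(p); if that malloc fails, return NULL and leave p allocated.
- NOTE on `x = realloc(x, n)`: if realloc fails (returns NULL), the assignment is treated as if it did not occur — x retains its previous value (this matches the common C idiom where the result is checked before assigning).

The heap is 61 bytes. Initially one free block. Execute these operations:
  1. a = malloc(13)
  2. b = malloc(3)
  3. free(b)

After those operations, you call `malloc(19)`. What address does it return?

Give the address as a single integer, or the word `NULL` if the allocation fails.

Op 1: a = malloc(13) -> a = 0; heap: [0-12 ALLOC][13-60 FREE]
Op 2: b = malloc(3) -> b = 13; heap: [0-12 ALLOC][13-15 ALLOC][16-60 FREE]
Op 3: free(b) -> (freed b); heap: [0-12 ALLOC][13-60 FREE]
malloc(19): first-fit scan over [0-12 ALLOC][13-60 FREE] -> 13

Answer: 13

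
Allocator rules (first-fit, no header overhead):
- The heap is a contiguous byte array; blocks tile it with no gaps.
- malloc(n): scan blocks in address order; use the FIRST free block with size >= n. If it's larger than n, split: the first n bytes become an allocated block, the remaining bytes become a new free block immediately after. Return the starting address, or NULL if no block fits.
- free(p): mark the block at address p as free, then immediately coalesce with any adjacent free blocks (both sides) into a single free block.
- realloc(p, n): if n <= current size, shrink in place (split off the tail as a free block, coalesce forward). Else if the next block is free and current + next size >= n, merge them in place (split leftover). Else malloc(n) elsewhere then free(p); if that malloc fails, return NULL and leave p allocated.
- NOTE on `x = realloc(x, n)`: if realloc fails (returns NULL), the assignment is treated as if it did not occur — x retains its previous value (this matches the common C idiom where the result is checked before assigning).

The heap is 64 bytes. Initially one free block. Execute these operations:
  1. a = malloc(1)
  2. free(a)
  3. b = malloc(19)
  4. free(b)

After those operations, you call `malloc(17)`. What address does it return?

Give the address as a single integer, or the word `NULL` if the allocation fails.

Answer: 0

Derivation:
Op 1: a = malloc(1) -> a = 0; heap: [0-0 ALLOC][1-63 FREE]
Op 2: free(a) -> (freed a); heap: [0-63 FREE]
Op 3: b = malloc(19) -> b = 0; heap: [0-18 ALLOC][19-63 FREE]
Op 4: free(b) -> (freed b); heap: [0-63 FREE]
malloc(17): first-fit scan over [0-63 FREE] -> 0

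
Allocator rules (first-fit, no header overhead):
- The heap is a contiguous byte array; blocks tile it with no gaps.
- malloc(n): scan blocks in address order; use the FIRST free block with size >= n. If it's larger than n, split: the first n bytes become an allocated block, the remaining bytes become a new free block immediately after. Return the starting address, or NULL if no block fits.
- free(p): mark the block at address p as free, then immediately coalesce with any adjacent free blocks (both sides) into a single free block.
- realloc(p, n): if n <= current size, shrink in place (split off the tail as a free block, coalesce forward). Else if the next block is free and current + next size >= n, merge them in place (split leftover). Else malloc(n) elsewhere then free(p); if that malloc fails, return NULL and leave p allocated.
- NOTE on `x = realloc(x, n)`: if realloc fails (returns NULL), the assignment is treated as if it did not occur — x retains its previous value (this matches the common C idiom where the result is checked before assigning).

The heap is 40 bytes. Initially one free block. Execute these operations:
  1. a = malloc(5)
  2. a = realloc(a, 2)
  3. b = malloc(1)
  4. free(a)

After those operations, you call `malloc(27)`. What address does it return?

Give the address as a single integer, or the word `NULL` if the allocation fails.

Answer: 3

Derivation:
Op 1: a = malloc(5) -> a = 0; heap: [0-4 ALLOC][5-39 FREE]
Op 2: a = realloc(a, 2) -> a = 0; heap: [0-1 ALLOC][2-39 FREE]
Op 3: b = malloc(1) -> b = 2; heap: [0-1 ALLOC][2-2 ALLOC][3-39 FREE]
Op 4: free(a) -> (freed a); heap: [0-1 FREE][2-2 ALLOC][3-39 FREE]
malloc(27): first-fit scan over [0-1 FREE][2-2 ALLOC][3-39 FREE] -> 3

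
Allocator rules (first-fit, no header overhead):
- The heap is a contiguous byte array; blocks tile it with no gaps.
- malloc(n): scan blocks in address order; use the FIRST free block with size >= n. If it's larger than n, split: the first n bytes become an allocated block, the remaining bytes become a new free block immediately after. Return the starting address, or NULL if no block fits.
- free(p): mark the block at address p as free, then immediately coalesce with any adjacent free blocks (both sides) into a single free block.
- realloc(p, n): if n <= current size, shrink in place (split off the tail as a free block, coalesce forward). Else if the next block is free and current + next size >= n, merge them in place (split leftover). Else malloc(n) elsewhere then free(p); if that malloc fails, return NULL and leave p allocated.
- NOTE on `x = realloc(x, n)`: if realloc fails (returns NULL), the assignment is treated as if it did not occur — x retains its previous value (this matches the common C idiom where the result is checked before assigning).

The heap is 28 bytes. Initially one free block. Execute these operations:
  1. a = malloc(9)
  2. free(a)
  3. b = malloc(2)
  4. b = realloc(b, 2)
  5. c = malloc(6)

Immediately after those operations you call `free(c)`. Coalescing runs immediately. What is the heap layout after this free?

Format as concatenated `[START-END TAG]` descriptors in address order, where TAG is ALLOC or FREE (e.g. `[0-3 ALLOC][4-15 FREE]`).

Op 1: a = malloc(9) -> a = 0; heap: [0-8 ALLOC][9-27 FREE]
Op 2: free(a) -> (freed a); heap: [0-27 FREE]
Op 3: b = malloc(2) -> b = 0; heap: [0-1 ALLOC][2-27 FREE]
Op 4: b = realloc(b, 2) -> b = 0; heap: [0-1 ALLOC][2-27 FREE]
Op 5: c = malloc(6) -> c = 2; heap: [0-1 ALLOC][2-7 ALLOC][8-27 FREE]
free(c): c = 2 -> block [2-7 ALLOC]; mark free, coalesce with adjacent free neighbors -> [0-1 ALLOC][2-27 FREE]

Answer: [0-1 ALLOC][2-27 FREE]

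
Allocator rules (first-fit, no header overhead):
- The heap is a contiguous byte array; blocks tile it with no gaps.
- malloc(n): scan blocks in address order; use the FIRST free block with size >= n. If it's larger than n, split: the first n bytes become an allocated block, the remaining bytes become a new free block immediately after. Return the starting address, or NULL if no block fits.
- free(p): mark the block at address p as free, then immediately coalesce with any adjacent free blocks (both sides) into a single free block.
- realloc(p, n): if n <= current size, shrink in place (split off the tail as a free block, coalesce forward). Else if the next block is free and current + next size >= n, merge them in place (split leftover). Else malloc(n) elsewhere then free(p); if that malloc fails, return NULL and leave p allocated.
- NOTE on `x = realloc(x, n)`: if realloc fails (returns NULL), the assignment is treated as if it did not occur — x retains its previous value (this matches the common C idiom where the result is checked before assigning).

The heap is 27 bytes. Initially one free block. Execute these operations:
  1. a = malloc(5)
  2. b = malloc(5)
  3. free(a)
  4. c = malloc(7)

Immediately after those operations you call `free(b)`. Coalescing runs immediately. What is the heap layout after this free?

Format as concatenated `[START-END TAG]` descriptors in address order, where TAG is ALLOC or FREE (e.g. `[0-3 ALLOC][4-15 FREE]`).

Op 1: a = malloc(5) -> a = 0; heap: [0-4 ALLOC][5-26 FREE]
Op 2: b = malloc(5) -> b = 5; heap: [0-4 ALLOC][5-9 ALLOC][10-26 FREE]
Op 3: free(a) -> (freed a); heap: [0-4 FREE][5-9 ALLOC][10-26 FREE]
Op 4: c = malloc(7) -> c = 10; heap: [0-4 FREE][5-9 ALLOC][10-16 ALLOC][17-26 FREE]
free(b): b = 5 -> block [5-9 ALLOC]; mark free, coalesce with adjacent free neighbors -> [0-9 FREE][10-16 ALLOC][17-26 FREE]

Answer: [0-9 FREE][10-16 ALLOC][17-26 FREE]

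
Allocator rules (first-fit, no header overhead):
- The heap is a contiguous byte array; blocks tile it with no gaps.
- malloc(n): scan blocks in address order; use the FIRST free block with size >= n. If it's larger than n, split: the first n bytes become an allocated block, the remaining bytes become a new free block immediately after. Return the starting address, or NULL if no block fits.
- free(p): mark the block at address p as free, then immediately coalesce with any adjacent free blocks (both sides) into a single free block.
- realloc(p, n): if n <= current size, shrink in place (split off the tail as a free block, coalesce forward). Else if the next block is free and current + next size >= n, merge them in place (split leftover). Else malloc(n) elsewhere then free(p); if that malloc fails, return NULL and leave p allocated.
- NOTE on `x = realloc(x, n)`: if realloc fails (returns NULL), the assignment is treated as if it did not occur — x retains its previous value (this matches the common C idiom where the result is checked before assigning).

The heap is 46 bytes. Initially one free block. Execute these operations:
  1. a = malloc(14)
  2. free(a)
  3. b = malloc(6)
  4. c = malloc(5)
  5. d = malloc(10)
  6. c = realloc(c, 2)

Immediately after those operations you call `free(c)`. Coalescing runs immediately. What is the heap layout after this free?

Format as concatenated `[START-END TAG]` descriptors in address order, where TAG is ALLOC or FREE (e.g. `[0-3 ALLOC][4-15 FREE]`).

Op 1: a = malloc(14) -> a = 0; heap: [0-13 ALLOC][14-45 FREE]
Op 2: free(a) -> (freed a); heap: [0-45 FREE]
Op 3: b = malloc(6) -> b = 0; heap: [0-5 ALLOC][6-45 FREE]
Op 4: c = malloc(5) -> c = 6; heap: [0-5 ALLOC][6-10 ALLOC][11-45 FREE]
Op 5: d = malloc(10) -> d = 11; heap: [0-5 ALLOC][6-10 ALLOC][11-20 ALLOC][21-45 FREE]
Op 6: c = realloc(c, 2) -> c = 6; heap: [0-5 ALLOC][6-7 ALLOC][8-10 FREE][11-20 ALLOC][21-45 FREE]
free(c): c = 6 -> block [6-7 ALLOC]; mark free, coalesce with adjacent free neighbors -> [0-5 ALLOC][6-10 FREE][11-20 ALLOC][21-45 FREE]

Answer: [0-5 ALLOC][6-10 FREE][11-20 ALLOC][21-45 FREE]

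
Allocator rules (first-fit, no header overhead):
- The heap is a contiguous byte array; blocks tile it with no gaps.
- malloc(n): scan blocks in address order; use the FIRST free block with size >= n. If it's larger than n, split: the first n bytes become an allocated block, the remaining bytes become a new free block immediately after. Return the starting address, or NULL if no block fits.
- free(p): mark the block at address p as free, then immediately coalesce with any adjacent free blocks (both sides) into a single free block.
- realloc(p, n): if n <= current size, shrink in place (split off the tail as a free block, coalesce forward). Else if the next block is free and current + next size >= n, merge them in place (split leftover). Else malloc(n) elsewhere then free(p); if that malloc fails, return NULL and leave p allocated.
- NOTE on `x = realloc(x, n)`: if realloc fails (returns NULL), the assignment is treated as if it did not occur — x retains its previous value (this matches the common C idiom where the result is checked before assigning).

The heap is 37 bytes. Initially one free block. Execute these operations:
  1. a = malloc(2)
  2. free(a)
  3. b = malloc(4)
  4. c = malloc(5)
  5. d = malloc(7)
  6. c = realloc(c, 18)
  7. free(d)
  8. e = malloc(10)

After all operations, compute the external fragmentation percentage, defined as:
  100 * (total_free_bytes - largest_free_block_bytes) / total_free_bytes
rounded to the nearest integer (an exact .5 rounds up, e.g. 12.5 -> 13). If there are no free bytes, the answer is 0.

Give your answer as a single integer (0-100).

Op 1: a = malloc(2) -> a = 0; heap: [0-1 ALLOC][2-36 FREE]
Op 2: free(a) -> (freed a); heap: [0-36 FREE]
Op 3: b = malloc(4) -> b = 0; heap: [0-3 ALLOC][4-36 FREE]
Op 4: c = malloc(5) -> c = 4; heap: [0-3 ALLOC][4-8 ALLOC][9-36 FREE]
Op 5: d = malloc(7) -> d = 9; heap: [0-3 ALLOC][4-8 ALLOC][9-15 ALLOC][16-36 FREE]
Op 6: c = realloc(c, 18) -> c = 16; heap: [0-3 ALLOC][4-8 FREE][9-15 ALLOC][16-33 ALLOC][34-36 FREE]
Op 7: free(d) -> (freed d); heap: [0-3 ALLOC][4-15 FREE][16-33 ALLOC][34-36 FREE]
Op 8: e = malloc(10) -> e = 4; heap: [0-3 ALLOC][4-13 ALLOC][14-15 FREE][16-33 ALLOC][34-36 FREE]
Free blocks: [2 3] total_free=5 largest=3 -> 100*(5-3)/5 = 200/5 = 40

Answer: 40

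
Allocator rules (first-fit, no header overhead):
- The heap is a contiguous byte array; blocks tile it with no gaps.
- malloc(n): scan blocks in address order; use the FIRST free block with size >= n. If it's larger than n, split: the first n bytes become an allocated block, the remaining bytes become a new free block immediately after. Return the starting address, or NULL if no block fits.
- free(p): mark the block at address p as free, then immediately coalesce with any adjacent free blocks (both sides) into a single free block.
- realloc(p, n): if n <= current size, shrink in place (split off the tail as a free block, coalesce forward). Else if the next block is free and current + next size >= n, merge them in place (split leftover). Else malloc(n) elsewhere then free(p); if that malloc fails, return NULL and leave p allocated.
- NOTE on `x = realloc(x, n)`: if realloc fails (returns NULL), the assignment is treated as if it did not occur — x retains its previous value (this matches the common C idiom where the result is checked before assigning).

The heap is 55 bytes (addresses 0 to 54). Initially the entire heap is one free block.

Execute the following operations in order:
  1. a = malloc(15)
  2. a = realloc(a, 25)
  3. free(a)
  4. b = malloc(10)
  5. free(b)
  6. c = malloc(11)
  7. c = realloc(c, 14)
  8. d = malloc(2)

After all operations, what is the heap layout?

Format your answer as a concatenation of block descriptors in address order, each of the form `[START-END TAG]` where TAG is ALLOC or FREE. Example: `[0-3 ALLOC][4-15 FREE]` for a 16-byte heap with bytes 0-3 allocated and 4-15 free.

Answer: [0-13 ALLOC][14-15 ALLOC][16-54 FREE]

Derivation:
Op 1: a = malloc(15) -> a = 0; heap: [0-14 ALLOC][15-54 FREE]
Op 2: a = realloc(a, 25) -> a = 0; heap: [0-24 ALLOC][25-54 FREE]
Op 3: free(a) -> (freed a); heap: [0-54 FREE]
Op 4: b = malloc(10) -> b = 0; heap: [0-9 ALLOC][10-54 FREE]
Op 5: free(b) -> (freed b); heap: [0-54 FREE]
Op 6: c = malloc(11) -> c = 0; heap: [0-10 ALLOC][11-54 FREE]
Op 7: c = realloc(c, 14) -> c = 0; heap: [0-13 ALLOC][14-54 FREE]
Op 8: d = malloc(2) -> d = 14; heap: [0-13 ALLOC][14-15 ALLOC][16-54 FREE]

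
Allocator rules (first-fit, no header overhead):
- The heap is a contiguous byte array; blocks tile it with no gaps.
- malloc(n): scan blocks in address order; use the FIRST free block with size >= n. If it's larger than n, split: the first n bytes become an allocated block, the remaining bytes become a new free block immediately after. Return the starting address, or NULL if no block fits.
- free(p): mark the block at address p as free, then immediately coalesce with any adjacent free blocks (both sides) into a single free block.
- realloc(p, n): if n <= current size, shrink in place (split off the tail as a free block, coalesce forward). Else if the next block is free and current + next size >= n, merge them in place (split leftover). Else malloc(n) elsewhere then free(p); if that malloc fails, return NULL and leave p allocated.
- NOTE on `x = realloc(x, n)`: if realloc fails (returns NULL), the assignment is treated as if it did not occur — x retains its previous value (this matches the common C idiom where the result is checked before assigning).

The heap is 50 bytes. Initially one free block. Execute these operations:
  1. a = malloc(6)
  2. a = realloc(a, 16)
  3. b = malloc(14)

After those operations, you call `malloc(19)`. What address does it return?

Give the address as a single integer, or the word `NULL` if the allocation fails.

Answer: 30

Derivation:
Op 1: a = malloc(6) -> a = 0; heap: [0-5 ALLOC][6-49 FREE]
Op 2: a = realloc(a, 16) -> a = 0; heap: [0-15 ALLOC][16-49 FREE]
Op 3: b = malloc(14) -> b = 16; heap: [0-15 ALLOC][16-29 ALLOC][30-49 FREE]
malloc(19): first-fit scan over [0-15 ALLOC][16-29 ALLOC][30-49 FREE] -> 30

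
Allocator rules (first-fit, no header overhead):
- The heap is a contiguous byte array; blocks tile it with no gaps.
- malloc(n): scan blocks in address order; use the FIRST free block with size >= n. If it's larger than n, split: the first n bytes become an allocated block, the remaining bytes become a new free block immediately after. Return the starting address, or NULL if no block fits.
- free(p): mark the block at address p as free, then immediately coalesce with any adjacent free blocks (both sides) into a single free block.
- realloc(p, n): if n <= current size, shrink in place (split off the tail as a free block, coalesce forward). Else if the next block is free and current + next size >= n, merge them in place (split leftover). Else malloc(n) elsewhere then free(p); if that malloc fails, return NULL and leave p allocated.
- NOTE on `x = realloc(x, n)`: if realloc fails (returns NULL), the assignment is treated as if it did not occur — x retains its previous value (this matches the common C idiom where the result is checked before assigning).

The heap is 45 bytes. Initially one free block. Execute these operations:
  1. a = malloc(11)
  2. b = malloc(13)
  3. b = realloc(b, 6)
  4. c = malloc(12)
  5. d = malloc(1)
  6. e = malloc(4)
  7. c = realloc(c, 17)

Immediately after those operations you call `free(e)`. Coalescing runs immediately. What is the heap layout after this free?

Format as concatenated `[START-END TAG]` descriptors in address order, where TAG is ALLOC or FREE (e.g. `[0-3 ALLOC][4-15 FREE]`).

Answer: [0-10 ALLOC][11-16 ALLOC][17-28 ALLOC][29-29 ALLOC][30-44 FREE]

Derivation:
Op 1: a = malloc(11) -> a = 0; heap: [0-10 ALLOC][11-44 FREE]
Op 2: b = malloc(13) -> b = 11; heap: [0-10 ALLOC][11-23 ALLOC][24-44 FREE]
Op 3: b = realloc(b, 6) -> b = 11; heap: [0-10 ALLOC][11-16 ALLOC][17-44 FREE]
Op 4: c = malloc(12) -> c = 17; heap: [0-10 ALLOC][11-16 ALLOC][17-28 ALLOC][29-44 FREE]
Op 5: d = malloc(1) -> d = 29; heap: [0-10 ALLOC][11-16 ALLOC][17-28 ALLOC][29-29 ALLOC][30-44 FREE]
Op 6: e = malloc(4) -> e = 30; heap: [0-10 ALLOC][11-16 ALLOC][17-28 ALLOC][29-29 ALLOC][30-33 ALLOC][34-44 FREE]
Op 7: c = realloc(c, 17) -> NULL (c unchanged); heap: [0-10 ALLOC][11-16 ALLOC][17-28 ALLOC][29-29 ALLOC][30-33 ALLOC][34-44 FREE]
free(e): e = 30 -> block [30-33 ALLOC]; mark free, coalesce with adjacent free neighbors -> [0-10 ALLOC][11-16 ALLOC][17-28 ALLOC][29-29 ALLOC][30-44 FREE]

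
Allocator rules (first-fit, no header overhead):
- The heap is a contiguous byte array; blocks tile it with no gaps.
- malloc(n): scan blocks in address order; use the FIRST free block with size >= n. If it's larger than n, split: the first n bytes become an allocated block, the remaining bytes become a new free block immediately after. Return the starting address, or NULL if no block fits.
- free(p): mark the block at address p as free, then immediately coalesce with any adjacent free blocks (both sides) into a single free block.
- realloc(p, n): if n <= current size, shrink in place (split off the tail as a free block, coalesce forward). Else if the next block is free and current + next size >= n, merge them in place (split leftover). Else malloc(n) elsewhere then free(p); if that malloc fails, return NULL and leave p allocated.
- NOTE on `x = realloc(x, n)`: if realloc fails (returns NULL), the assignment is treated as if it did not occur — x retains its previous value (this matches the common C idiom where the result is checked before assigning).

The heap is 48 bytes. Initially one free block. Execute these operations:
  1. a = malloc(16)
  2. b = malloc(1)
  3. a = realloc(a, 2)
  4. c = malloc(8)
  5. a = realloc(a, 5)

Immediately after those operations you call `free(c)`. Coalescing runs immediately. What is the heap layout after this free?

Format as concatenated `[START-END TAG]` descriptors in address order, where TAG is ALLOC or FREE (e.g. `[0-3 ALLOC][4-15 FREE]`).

Op 1: a = malloc(16) -> a = 0; heap: [0-15 ALLOC][16-47 FREE]
Op 2: b = malloc(1) -> b = 16; heap: [0-15 ALLOC][16-16 ALLOC][17-47 FREE]
Op 3: a = realloc(a, 2) -> a = 0; heap: [0-1 ALLOC][2-15 FREE][16-16 ALLOC][17-47 FREE]
Op 4: c = malloc(8) -> c = 2; heap: [0-1 ALLOC][2-9 ALLOC][10-15 FREE][16-16 ALLOC][17-47 FREE]
Op 5: a = realloc(a, 5) -> a = 10; heap: [0-1 FREE][2-9 ALLOC][10-14 ALLOC][15-15 FREE][16-16 ALLOC][17-47 FREE]
free(c): c = 2 -> block [2-9 ALLOC]; mark free, coalesce with adjacent free neighbors -> [0-9 FREE][10-14 ALLOC][15-15 FREE][16-16 ALLOC][17-47 FREE]

Answer: [0-9 FREE][10-14 ALLOC][15-15 FREE][16-16 ALLOC][17-47 FREE]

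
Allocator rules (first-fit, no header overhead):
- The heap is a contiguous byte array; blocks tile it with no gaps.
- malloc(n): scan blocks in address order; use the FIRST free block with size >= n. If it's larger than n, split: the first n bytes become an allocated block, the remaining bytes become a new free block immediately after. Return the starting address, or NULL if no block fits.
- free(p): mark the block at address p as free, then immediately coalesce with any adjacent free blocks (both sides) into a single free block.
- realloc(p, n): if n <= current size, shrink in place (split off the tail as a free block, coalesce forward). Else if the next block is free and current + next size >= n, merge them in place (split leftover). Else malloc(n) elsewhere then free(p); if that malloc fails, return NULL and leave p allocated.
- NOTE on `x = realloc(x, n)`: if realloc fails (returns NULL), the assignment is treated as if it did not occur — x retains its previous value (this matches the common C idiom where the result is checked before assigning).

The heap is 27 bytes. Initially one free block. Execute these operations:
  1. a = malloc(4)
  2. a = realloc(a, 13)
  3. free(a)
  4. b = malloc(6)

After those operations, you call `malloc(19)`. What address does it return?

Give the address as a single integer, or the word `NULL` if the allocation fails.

Answer: 6

Derivation:
Op 1: a = malloc(4) -> a = 0; heap: [0-3 ALLOC][4-26 FREE]
Op 2: a = realloc(a, 13) -> a = 0; heap: [0-12 ALLOC][13-26 FREE]
Op 3: free(a) -> (freed a); heap: [0-26 FREE]
Op 4: b = malloc(6) -> b = 0; heap: [0-5 ALLOC][6-26 FREE]
malloc(19): first-fit scan over [0-5 ALLOC][6-26 FREE] -> 6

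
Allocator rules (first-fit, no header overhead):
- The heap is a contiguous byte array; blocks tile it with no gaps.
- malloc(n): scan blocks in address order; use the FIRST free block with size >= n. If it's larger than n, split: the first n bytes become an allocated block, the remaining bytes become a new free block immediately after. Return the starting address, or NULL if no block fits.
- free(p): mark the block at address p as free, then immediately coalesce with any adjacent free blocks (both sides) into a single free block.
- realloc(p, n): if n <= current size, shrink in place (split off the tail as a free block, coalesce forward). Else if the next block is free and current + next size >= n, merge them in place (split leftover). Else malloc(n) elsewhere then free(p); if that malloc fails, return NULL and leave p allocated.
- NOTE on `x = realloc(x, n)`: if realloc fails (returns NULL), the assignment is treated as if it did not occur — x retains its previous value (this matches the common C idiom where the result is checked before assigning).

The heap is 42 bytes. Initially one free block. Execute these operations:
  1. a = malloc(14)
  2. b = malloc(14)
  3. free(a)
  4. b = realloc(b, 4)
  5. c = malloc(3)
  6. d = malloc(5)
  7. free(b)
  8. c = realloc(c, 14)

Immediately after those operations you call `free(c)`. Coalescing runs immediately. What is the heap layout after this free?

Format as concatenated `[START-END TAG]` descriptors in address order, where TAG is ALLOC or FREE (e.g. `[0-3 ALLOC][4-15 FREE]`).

Answer: [0-2 FREE][3-7 ALLOC][8-41 FREE]

Derivation:
Op 1: a = malloc(14) -> a = 0; heap: [0-13 ALLOC][14-41 FREE]
Op 2: b = malloc(14) -> b = 14; heap: [0-13 ALLOC][14-27 ALLOC][28-41 FREE]
Op 3: free(a) -> (freed a); heap: [0-13 FREE][14-27 ALLOC][28-41 FREE]
Op 4: b = realloc(b, 4) -> b = 14; heap: [0-13 FREE][14-17 ALLOC][18-41 FREE]
Op 5: c = malloc(3) -> c = 0; heap: [0-2 ALLOC][3-13 FREE][14-17 ALLOC][18-41 FREE]
Op 6: d = malloc(5) -> d = 3; heap: [0-2 ALLOC][3-7 ALLOC][8-13 FREE][14-17 ALLOC][18-41 FREE]
Op 7: free(b) -> (freed b); heap: [0-2 ALLOC][3-7 ALLOC][8-41 FREE]
Op 8: c = realloc(c, 14) -> c = 8; heap: [0-2 FREE][3-7 ALLOC][8-21 ALLOC][22-41 FREE]
free(c): c = 8 -> block [8-21 ALLOC]; mark free, coalesce with adjacent free neighbors -> [0-2 FREE][3-7 ALLOC][8-41 FREE]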